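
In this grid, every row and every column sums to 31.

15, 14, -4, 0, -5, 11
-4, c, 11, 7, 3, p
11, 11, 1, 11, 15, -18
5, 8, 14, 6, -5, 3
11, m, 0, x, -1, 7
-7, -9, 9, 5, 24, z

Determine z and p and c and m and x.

z = 9, p = 19, c = -5, m = 12, x = 2

Row 6 has -7 − 9 + 9 + 5 + 24 = 22; the blank must be 31 − 22 = 9.
Column 4 has 0 + 7 + 11 + 6 + 5 = 29; the blank must be 31 − 29 = 2.
Column 6 has 11 − 18 + 3 + 7 + 9 = 12; the blank must be 31 − 12 = 19.
Row 2 has -4 + 11 + 7 + 3 + 19 = 36; the blank must be 31 − 36 = -5.
Row 5 has 11 + 0 + 2 − 1 + 7 = 19; the blank must be 31 − 19 = 12.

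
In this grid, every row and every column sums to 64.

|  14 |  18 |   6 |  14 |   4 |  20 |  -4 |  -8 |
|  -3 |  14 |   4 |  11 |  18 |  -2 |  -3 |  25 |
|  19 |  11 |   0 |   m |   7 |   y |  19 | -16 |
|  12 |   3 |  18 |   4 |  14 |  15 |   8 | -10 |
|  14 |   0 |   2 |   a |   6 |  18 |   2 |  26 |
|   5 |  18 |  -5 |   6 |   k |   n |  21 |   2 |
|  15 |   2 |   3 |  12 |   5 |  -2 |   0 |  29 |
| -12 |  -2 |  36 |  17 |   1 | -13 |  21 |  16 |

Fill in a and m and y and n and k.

Row 5: 14 + 0 + 2 + 6 + 18 + 2 + 26 = 68, so its missing entry is 64 − 68 = -4.
Column 5: 4 + 18 + 7 + 14 + 6 + 5 + 1 = 55, so its missing entry is 64 − 55 = 9.
Row 6: 5 + 18 − 5 + 6 + 9 + 21 + 2 = 56, so its missing entry is 64 − 56 = 8.
Column 4: 14 + 11 + 4 − 4 + 6 + 12 + 17 = 60, so its missing entry is 64 − 60 = 4.
Row 3: 19 + 11 + 0 + 4 + 7 + 19 − 16 = 44, so its missing entry is 64 − 44 = 20.

a = -4, m = 4, y = 20, n = 8, k = 9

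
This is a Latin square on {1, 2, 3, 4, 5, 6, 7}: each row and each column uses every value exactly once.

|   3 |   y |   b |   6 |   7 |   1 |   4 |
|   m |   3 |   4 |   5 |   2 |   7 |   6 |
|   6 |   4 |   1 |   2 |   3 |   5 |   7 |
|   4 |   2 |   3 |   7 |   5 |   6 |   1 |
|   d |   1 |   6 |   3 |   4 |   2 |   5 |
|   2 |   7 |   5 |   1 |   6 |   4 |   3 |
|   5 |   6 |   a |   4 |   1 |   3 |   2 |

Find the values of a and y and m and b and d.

For row 1, column 2: column 2 already has {1, 2, 3, 4, 6, 7}; that leaves 5.
For row 7, column 3: row 7 already has {1, 2, 3, 4, 5, 6}; that leaves 7.
Cell (5,1): row 5 already has {1, 2, 3, 4, 5, 6} → 7.
For row 1, column 3: row 1 already has {1, 3, 4, 5, 6, 7}; that leaves 2.
Cell (2,1): row 2 already has {2, 3, 4, 5, 6, 7} → 1.

a = 7, y = 5, m = 1, b = 2, d = 7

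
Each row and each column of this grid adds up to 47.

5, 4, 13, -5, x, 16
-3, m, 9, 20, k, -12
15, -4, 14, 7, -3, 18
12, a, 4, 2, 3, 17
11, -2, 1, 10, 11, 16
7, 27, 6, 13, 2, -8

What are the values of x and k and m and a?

x = 14, k = 20, m = 13, a = 9

Row 4: 12 + 4 + 2 + 3 + 17 = 38, so its missing entry is 47 − 38 = 9.
Column 2: 4 − 4 + 9 − 2 + 27 = 34, so its missing entry is 47 − 34 = 13.
Row 1: 5 + 4 + 13 − 5 + 16 = 33, so its missing entry is 47 − 33 = 14.
Row 2: -3 + 13 + 9 + 20 − 12 = 27, so its missing entry is 47 − 27 = 20.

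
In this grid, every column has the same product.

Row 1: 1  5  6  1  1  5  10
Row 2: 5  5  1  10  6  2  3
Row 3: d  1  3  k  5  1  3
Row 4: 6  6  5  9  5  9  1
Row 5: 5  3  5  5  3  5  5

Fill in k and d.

Columns 2 and 7 each multiply to 450, so every column has product 450.
Column 4: 1×10×9×5 = 450, so the missing entry is 450 ÷ 450 = 1.
Column 1: 1×5×6×5 = 150, so the missing entry is 450 ÷ 150 = 3.

k = 1, d = 3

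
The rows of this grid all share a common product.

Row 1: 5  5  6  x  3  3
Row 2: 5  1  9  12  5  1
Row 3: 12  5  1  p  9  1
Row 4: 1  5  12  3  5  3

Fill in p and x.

p = 5, x = 2

Rows 2 and 4 each multiply to 2700, so every row has product 2700.
Row 3: 12×5×1×9×1 = 540, so the missing entry is 2700 ÷ 540 = 5.
Row 1: 5×5×6×3×3 = 1350, so the missing entry is 2700 ÷ 1350 = 2.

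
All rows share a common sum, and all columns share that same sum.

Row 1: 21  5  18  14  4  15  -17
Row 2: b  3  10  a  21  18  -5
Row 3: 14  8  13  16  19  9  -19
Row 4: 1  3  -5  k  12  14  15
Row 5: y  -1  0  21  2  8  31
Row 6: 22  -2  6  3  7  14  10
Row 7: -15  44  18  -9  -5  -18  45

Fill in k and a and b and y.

k = 20, a = -5, b = 18, y = -1

Rows 1 and 3 both sum to 60, so that's the common total.
The known cells in row 5 total 61, leaving 60 − 61 = -1 for the blank.
The known cells in column 1 total 42, leaving 60 − 42 = 18 for the blank.
The known cells in row 4 total 40, leaving 60 − 40 = 20 for the blank.
The known cells in row 2 total 65, leaving 60 − 65 = -5 for the blank.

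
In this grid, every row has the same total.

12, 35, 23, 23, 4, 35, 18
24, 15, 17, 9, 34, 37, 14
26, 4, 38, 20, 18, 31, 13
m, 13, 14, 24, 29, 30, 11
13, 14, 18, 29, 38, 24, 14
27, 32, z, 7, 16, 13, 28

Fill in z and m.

Rows 1 and 2 both add up to 150, so every row sums to 150.
Row 6: 27 + 32 + 7 + 16 + 13 + 28 = 123, so the missing entry is 150 − 123 = 27.
Row 4: 13 + 14 + 24 + 29 + 30 + 11 = 121, so the missing entry is 150 − 121 = 29.

z = 27, m = 29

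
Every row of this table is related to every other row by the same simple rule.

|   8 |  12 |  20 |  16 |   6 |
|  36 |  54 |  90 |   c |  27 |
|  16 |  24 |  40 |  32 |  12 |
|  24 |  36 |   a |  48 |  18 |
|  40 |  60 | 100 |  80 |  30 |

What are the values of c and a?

Each row is a constant multiple of every other row — this is a multiplication table with the headers hidden.
Row 2 is 36/8 = 9/2 times row 1, so its entry in column 4 is 16 × 9/2 = 72.
Row 4 is 24/8 = 3/1 times row 1, so its entry in column 3 is 20 × 3/1 = 60.

c = 72, a = 60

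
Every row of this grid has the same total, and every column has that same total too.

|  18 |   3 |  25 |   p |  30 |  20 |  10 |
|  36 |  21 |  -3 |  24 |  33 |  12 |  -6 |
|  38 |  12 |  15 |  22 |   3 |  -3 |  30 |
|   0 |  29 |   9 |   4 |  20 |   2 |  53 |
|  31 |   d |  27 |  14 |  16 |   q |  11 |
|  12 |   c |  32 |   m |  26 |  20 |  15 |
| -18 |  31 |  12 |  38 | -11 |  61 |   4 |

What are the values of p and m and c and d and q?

p = 11, m = 4, c = 8, d = 13, q = 5

Rows 2 and 3 both sum to 117, so that's the common total.
The known cells in row 1 total 106, leaving 117 − 106 = 11 for the blank.
The known cells in column 6 total 112, leaving 117 − 112 = 5 for the blank.
The known cells in column 4 total 113, leaving 117 − 113 = 4 for the blank.
The known cells in row 6 total 109, leaving 117 − 109 = 8 for the blank.
The known cells in row 5 total 104, leaving 117 − 104 = 13 for the blank.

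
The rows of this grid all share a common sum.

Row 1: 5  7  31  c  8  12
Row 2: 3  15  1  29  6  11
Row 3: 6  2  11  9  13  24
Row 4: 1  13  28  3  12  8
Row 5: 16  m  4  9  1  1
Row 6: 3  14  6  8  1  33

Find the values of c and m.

c = 2, m = 34

The complete rows each total 65.
Row 1 is missing 65 − 63 = 2 (since 5 + 7 + 31 + 8 + 12 = 63).
Row 5 is missing 65 − 31 = 34 (since 16 + 4 + 9 + 1 + 1 = 31).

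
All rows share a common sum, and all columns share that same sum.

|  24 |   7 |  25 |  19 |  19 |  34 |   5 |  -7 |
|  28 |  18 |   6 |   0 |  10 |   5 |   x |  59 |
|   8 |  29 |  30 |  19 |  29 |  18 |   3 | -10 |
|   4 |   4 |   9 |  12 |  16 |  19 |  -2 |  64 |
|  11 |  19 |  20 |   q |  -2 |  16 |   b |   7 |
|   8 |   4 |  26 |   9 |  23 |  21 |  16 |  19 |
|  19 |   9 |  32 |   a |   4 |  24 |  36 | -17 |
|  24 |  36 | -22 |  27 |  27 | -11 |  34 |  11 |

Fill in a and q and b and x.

a = 19, q = 21, b = 34, x = 0

Rows 1 and 3 both sum to 126, so that's the common total.
Row 2 has 28 + 18 + 6 + 0 + 10 + 5 + 59 = 126; the blank must be 126 − 126 = 0.
Column 7 has 5 + 0 + 3 − 2 + 16 + 36 + 34 = 92; the blank must be 126 − 92 = 34.
Row 7 has 19 + 9 + 32 + 4 + 24 + 36 − 17 = 107; the blank must be 126 − 107 = 19.
Row 5 has 11 + 19 + 20 − 2 + 16 + 34 + 7 = 105; the blank must be 126 − 105 = 21.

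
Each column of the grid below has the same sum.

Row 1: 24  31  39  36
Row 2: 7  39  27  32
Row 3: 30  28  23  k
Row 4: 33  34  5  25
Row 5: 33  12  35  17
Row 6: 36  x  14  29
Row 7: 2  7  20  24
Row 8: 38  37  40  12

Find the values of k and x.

Columns 1 and 3 both add up to 203, so every column sums to 203.
Column 4: 36 + 32 + 25 + 17 + 29 + 24 + 12 = 175, so the missing entry is 203 − 175 = 28.
Column 2: 31 + 39 + 28 + 34 + 12 + 7 + 37 = 188, so the missing entry is 203 − 188 = 15.

k = 28, x = 15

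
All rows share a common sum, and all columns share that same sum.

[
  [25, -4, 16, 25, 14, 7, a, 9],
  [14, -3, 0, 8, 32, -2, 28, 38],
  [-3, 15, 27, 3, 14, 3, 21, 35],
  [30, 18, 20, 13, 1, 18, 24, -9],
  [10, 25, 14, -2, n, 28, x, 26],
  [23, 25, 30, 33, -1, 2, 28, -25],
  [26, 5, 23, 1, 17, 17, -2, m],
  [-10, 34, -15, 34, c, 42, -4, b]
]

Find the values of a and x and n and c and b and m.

a = 23, x = -3, n = 17, c = 21, b = 13, m = 28

Rows 2 and 3 both sum to 115, so that's the common total.
Row 1: 25 − 4 + 16 + 25 + 14 + 7 + 9 = 92, so its missing entry is 115 − 92 = 23.
Column 7: 23 + 28 + 21 + 24 + 28 − 2 − 4 = 118, so its missing entry is 115 − 118 = -3.
Row 5: 10 + 25 + 14 − 2 + 28 − 3 + 26 = 98, so its missing entry is 115 − 98 = 17.
Column 5: 14 + 32 + 14 + 1 + 17 − 1 + 17 = 94, so its missing entry is 115 − 94 = 21.
Row 8: -10 + 34 − 15 + 34 + 21 + 42 − 4 = 102, so its missing entry is 115 − 102 = 13.
Row 7: 26 + 5 + 23 + 1 + 17 + 17 − 2 = 87, so its missing entry is 115 − 87 = 28.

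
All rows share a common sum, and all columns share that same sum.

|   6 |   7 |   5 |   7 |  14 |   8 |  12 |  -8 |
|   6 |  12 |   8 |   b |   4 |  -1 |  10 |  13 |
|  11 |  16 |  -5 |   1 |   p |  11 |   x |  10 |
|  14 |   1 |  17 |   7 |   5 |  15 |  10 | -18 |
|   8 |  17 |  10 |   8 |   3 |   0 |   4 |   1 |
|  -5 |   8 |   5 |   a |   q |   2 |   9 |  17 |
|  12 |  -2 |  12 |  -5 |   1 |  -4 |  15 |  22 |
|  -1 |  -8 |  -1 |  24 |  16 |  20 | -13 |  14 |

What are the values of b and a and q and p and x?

b = -1, a = 10, q = 5, p = 3, x = 4

Rows 1 and 4 both sum to 51, so that's the common total.
Column 7 has 12 + 10 + 10 + 4 + 9 + 15 − 13 = 47; the blank must be 51 − 47 = 4.
Row 3 has 11 + 16 − 5 + 1 + 11 + 4 + 10 = 48; the blank must be 51 − 48 = 3.
Column 5 has 14 + 4 + 3 + 5 + 3 + 1 + 16 = 46; the blank must be 51 − 46 = 5.
Row 6 has -5 + 8 + 5 + 5 + 2 + 9 + 17 = 41; the blank must be 51 − 41 = 10.
Row 2 has 6 + 12 + 8 + 4 − 1 + 10 + 13 = 52; the blank must be 51 − 52 = -1.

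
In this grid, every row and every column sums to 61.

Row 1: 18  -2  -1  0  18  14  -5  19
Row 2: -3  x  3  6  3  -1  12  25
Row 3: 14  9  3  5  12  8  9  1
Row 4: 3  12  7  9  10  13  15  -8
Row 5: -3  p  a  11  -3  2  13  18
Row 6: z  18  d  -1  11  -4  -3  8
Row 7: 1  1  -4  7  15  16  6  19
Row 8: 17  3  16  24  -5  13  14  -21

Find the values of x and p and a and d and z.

Row 2: -3 + 3 + 6 + 3 − 1 + 12 + 25 = 45, so its missing entry is 61 − 45 = 16.
Column 1: 18 − 3 + 14 + 3 − 3 + 1 + 17 = 47, so its missing entry is 61 − 47 = 14.
Column 2: -2 + 16 + 9 + 12 + 18 + 1 + 3 = 57, so its missing entry is 61 − 57 = 4.
Row 5: -3 + 4 + 11 − 3 + 2 + 13 + 18 = 42, so its missing entry is 61 − 42 = 19.
Row 6: 14 + 18 − 1 + 11 − 4 − 3 + 8 = 43, so its missing entry is 61 − 43 = 18.

x = 16, p = 4, a = 19, d = 18, z = 14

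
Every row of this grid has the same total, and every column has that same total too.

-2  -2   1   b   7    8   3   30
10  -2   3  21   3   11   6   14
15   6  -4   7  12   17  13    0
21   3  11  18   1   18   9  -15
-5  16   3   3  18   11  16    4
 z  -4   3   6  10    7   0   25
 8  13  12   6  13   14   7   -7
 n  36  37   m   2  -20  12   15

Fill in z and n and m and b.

z = 19, n = 0, m = -16, b = 21

Rows 2 and 3 both sum to 66, so that's the common total.
Row 1 has -2 − 2 + 1 + 7 + 8 + 3 + 30 = 45; the blank must be 66 − 45 = 21.
Row 6 has -4 + 3 + 6 + 10 + 7 + 0 + 25 = 47; the blank must be 66 − 47 = 19.
Column 1 has -2 + 10 + 15 + 21 − 5 + 19 + 8 = 66; the blank must be 66 − 66 = 0.
Row 8 has 0 + 36 + 37 + 2 − 20 + 12 + 15 = 82; the blank must be 66 − 82 = -16.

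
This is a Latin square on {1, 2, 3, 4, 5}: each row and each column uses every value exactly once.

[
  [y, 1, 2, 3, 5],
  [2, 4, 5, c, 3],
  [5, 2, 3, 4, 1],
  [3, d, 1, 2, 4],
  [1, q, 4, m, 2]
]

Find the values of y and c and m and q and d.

For row 4, column 2: row 4 already has {1, 2, 3, 4}; that leaves 5.
At (row 5, col 2): column 2 already has {1, 2, 4, 5}, so the value is 3.
At (row 1, col 1): row 1 already has {1, 2, 3, 5}, so the value is 4.
Cell (5,4): row 5 already has {1, 2, 3, 4} → 5.
At (row 2, col 4): row 2 already has {2, 3, 4, 5}, so the value is 1.

y = 4, c = 1, m = 5, q = 3, d = 5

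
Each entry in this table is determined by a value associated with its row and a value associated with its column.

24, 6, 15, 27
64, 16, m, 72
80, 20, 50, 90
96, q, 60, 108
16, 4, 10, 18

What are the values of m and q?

Each row is a constant multiple of every other row — this is a multiplication table with the headers hidden.
Row 2 is 72/27 = 8/3 times row 1, so its entry in column 3 is 15 × 8/3 = 40.
Row 4 is 108/27 = 4/1 times row 1, so its entry in column 2 is 6 × 4/1 = 24.

m = 40, q = 24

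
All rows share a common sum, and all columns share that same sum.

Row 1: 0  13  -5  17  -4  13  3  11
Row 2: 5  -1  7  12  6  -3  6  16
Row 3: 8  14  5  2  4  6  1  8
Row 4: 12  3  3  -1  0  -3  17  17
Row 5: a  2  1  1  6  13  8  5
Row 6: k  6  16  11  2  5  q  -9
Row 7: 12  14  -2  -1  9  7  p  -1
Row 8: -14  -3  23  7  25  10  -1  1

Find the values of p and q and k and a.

p = 10, q = 4, k = 13, a = 12

Rows 1 and 2 both sum to 48, so that's the common total.
The known cells in row 7 total 38, leaving 48 − 38 = 10 for the blank.
The known cells in row 5 total 36, leaving 48 − 36 = 12 for the blank.
The known cells in column 1 total 35, leaving 48 − 35 = 13 for the blank.
The known cells in row 6 total 44, leaving 48 − 44 = 4 for the blank.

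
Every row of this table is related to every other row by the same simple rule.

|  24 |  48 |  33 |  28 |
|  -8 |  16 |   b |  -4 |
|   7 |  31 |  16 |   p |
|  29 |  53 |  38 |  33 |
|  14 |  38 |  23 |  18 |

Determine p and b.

p = 11, b = 1

The difference between any two rows is the same in every column — this is an addition table with the headers hidden.
Row 3 minus row 1 is 31 − 48 = -17, so its entry in column 4 is 28 + (-17) = 11.
Row 2 minus row 1 is 16 − 48 = -32, so its entry in column 3 is 33 + (-32) = 1.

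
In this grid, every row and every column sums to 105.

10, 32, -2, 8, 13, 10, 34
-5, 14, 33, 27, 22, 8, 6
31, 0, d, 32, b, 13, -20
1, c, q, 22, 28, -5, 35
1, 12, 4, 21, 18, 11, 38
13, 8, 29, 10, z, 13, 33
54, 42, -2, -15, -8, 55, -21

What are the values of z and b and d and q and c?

The known cells in column 2 total 108, leaving 105 − 108 = -3 for the blank.
The known cells in row 6 total 106, leaving 105 − 106 = -1 for the blank.
The known cells in column 5 total 72, leaving 105 − 72 = 33 for the blank.
The known cells in row 3 total 89, leaving 105 − 89 = 16 for the blank.
The known cells in row 4 total 78, leaving 105 − 78 = 27 for the blank.

z = -1, b = 33, d = 16, q = 27, c = -3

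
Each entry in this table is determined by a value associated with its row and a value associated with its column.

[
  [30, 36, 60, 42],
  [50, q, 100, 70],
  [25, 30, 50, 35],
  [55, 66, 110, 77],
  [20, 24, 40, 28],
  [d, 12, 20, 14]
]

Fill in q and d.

Each row is a constant multiple of every other row — this is a multiplication table with the headers hidden.
Row 2 is 100/60 = 5/3 times row 1, so its entry in column 2 is 36 × 5/3 = 60.
Row 6 is 20/60 = 1/3 times row 1, so its entry in column 1 is 30 × 1/3 = 10.

q = 60, d = 10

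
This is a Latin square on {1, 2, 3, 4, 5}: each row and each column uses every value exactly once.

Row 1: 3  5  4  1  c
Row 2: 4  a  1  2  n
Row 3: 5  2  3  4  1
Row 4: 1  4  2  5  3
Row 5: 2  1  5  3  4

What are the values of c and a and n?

Cell (2,2): column 2 already has {1, 2, 4, 5} → 3.
For row 1, column 5: row 1 already has {1, 3, 4, 5}; that leaves 2.
At (row 2, col 5): row 2 already has {1, 2, 3, 4}, so the value is 5.

c = 2, a = 3, n = 5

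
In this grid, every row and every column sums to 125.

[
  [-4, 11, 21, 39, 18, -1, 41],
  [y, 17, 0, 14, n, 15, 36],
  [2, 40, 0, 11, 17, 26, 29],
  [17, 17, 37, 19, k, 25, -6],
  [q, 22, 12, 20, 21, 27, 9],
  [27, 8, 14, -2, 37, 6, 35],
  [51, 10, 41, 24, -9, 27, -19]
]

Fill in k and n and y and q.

k = 16, n = 25, y = 18, q = 14

Row 5 has 22 + 12 + 20 + 21 + 27 + 9 = 111; the blank must be 125 − 111 = 14.
Column 1 has -4 + 2 + 17 + 14 + 27 + 51 = 107; the blank must be 125 − 107 = 18.
Row 4 has 17 + 17 + 37 + 19 + 25 − 6 = 109; the blank must be 125 − 109 = 16.
Row 2 has 18 + 17 + 0 + 14 + 15 + 36 = 100; the blank must be 125 − 100 = 25.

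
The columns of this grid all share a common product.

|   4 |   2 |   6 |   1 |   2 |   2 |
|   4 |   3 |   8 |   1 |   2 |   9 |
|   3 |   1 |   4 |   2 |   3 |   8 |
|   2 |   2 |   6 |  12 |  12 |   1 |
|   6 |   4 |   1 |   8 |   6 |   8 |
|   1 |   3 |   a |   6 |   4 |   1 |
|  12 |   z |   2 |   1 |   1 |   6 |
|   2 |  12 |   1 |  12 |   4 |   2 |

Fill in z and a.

Columns 1 and 5 each multiply to 13824, so every column has product 13824.
Column 2: 2×3×1×2×4×3×12 = 1728, so the missing entry is 13824 ÷ 1728 = 8.
Column 3: 6×8×4×6×1×2×1 = 2304, so the missing entry is 13824 ÷ 2304 = 6.

z = 8, a = 6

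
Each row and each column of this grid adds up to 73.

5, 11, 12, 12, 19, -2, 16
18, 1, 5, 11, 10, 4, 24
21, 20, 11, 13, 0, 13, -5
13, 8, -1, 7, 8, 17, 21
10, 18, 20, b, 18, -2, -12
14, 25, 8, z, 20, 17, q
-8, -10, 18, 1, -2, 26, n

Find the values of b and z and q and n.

b = 21, z = 8, q = -19, n = 48

Row 7 has -8 − 10 + 18 + 1 − 2 + 26 = 25; the blank must be 73 − 25 = 48.
Column 7 has 16 + 24 − 5 + 21 − 12 + 48 = 92; the blank must be 73 − 92 = -19.
Row 6 has 14 + 25 + 8 + 20 + 17 − 19 = 65; the blank must be 73 − 65 = 8.
Row 5 has 10 + 18 + 20 + 18 − 2 − 12 = 52; the blank must be 73 − 52 = 21.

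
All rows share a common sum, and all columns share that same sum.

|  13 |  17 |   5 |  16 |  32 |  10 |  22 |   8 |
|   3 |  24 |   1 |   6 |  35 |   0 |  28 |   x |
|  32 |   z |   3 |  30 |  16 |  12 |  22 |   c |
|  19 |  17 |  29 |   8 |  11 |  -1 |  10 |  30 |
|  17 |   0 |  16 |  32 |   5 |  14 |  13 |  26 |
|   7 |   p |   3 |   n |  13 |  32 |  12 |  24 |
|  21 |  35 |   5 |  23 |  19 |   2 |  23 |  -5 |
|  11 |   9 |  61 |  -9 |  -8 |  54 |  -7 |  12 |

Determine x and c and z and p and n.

Rows 1 and 4 both sum to 123, so that's the common total.
Row 2: 3 + 24 + 1 + 6 + 35 + 0 + 28 = 97, so its missing entry is 123 − 97 = 26.
Column 8: 8 + 26 + 30 + 26 + 24 − 5 + 12 = 121, so its missing entry is 123 − 121 = 2.
Row 3: 32 + 3 + 30 + 16 + 12 + 22 + 2 = 117, so its missing entry is 123 − 117 = 6.
Column 2: 17 + 24 + 6 + 17 + 0 + 35 + 9 = 108, so its missing entry is 123 − 108 = 15.
Row 6: 7 + 15 + 3 + 13 + 32 + 12 + 24 = 106, so its missing entry is 123 − 106 = 17.

x = 26, c = 2, z = 6, p = 15, n = 17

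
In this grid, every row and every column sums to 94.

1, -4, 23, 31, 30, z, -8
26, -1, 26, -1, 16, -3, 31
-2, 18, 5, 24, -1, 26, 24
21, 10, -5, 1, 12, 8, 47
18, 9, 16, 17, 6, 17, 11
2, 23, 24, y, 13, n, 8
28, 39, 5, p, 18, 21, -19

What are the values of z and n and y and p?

z = 21, n = 4, y = 20, p = 2

Row 1: 1 − 4 + 23 + 31 + 30 − 8 = 73, so its missing entry is 94 − 73 = 21.
Column 6: 21 − 3 + 26 + 8 + 17 + 21 = 90, so its missing entry is 94 − 90 = 4.
Row 6: 2 + 23 + 24 + 13 + 4 + 8 = 74, so its missing entry is 94 − 74 = 20.
Row 7: 28 + 39 + 5 + 18 + 21 − 19 = 92, so its missing entry is 94 − 92 = 2.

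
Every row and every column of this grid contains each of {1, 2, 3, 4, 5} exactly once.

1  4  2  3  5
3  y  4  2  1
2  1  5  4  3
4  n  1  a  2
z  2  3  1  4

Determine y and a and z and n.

For row 2, column 2: row 2 already has {1, 2, 3, 4}; that leaves 5.
At (row 4, col 2): column 2 already has {1, 2, 4, 5}, so the value is 3.
At (row 5, col 1): row 5 already has {1, 2, 3, 4}, so the value is 5.
Cell (4,4): row 4 already has {1, 2, 3, 4} → 5.

y = 5, a = 5, z = 5, n = 3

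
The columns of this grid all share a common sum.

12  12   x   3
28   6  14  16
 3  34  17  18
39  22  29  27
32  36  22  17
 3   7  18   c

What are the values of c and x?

c = 36, x = 17

The complete columns each total 117.
Column 4 is missing 117 − 81 = 36 (since 3 + 16 + 18 + 27 + 17 = 81).
Column 3 is missing 117 − 100 = 17 (since 14 + 17 + 29 + 22 + 18 = 100).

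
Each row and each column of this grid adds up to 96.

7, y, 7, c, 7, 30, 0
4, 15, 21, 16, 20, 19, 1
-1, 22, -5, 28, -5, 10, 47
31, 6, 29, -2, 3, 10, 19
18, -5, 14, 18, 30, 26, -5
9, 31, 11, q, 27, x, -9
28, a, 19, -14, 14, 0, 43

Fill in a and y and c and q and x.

a = 6, y = 21, c = 24, q = 26, x = 1

The known cells in column 6 total 95, leaving 96 − 95 = 1 for the blank.
The known cells in row 7 total 90, leaving 96 − 90 = 6 for the blank.
The known cells in column 2 total 75, leaving 96 − 75 = 21 for the blank.
The known cells in row 1 total 72, leaving 96 − 72 = 24 for the blank.
The known cells in row 6 total 70, leaving 96 − 70 = 26 for the blank.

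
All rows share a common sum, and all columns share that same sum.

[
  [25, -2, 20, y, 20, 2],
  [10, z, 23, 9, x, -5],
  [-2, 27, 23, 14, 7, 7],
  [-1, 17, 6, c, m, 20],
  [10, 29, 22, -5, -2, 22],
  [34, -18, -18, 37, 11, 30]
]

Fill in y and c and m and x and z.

Rows 3 and 5 both sum to 76, so that's the common total.
The known cells in column 2 total 53, leaving 76 − 53 = 23 for the blank.
The known cells in row 1 total 65, leaving 76 − 65 = 11 for the blank.
The known cells in row 2 total 60, leaving 76 − 60 = 16 for the blank.
The known cells in column 5 total 52, leaving 76 − 52 = 24 for the blank.
The known cells in row 4 total 66, leaving 76 − 66 = 10 for the blank.

y = 11, c = 10, m = 24, x = 16, z = 23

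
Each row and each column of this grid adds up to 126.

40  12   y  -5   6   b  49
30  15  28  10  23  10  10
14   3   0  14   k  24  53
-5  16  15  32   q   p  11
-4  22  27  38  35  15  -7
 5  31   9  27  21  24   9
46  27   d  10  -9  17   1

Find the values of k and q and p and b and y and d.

k = 18, q = 32, p = 25, b = 11, y = 13, d = 34

Row 3: 14 + 3 + 0 + 14 + 24 + 53 = 108, so its missing entry is 126 − 108 = 18.
Row 7: 46 + 27 + 10 − 9 + 17 + 1 = 92, so its missing entry is 126 − 92 = 34.
Column 5: 6 + 23 + 18 + 35 + 21 − 9 = 94, so its missing entry is 126 − 94 = 32.
Column 3: 28 + 0 + 15 + 27 + 9 + 34 = 113, so its missing entry is 126 − 113 = 13.
Row 1: 40 + 12 + 13 − 5 + 6 + 49 = 115, so its missing entry is 126 − 115 = 11.
Row 4: -5 + 16 + 15 + 32 + 32 + 11 = 101, so its missing entry is 126 − 101 = 25.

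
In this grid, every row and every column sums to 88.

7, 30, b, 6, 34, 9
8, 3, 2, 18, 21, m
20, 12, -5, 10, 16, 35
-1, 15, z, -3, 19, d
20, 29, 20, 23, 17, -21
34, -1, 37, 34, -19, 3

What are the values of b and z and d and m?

b = 2, z = 32, d = 26, m = 36

Row 1: 7 + 30 + 6 + 34 + 9 = 86, so its missing entry is 88 − 86 = 2.
Column 3: 2 + 2 − 5 + 20 + 37 = 56, so its missing entry is 88 − 56 = 32.
Row 4: -1 + 15 + 32 − 3 + 19 = 62, so its missing entry is 88 − 62 = 26.
Row 2: 8 + 3 + 2 + 18 + 21 = 52, so its missing entry is 88 − 52 = 36.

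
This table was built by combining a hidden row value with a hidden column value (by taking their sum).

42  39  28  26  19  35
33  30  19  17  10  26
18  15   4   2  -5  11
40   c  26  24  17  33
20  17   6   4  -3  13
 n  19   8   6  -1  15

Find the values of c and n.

c = 37, n = 22

The difference between any two rows is the same in every column — this is an addition table with the headers hidden.
Row 4 minus row 1 is 33 − 35 = -2, so its entry in column 2 is 39 + (-2) = 37.
Row 6 minus row 1 is 15 − 35 = -20, so its entry in column 1 is 42 + (-20) = 22.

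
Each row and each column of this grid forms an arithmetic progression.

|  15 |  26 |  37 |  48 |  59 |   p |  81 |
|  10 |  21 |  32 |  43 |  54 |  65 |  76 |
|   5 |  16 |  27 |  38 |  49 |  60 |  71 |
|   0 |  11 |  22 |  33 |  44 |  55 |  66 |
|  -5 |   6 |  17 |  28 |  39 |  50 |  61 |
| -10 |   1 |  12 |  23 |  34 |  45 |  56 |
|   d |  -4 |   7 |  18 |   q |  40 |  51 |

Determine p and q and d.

Along each row the entries change by 11 per step; down each column they change by -5.
Row 1: from 15 at column 1, stepping by 11 to column 6 gives 70.
Row 7: from -4 at column 2, stepping by 11 to column 5 gives 29.
Row 7: from -4 at column 2, stepping by 11 to column 1 gives -15.

p = 70, q = 29, d = -15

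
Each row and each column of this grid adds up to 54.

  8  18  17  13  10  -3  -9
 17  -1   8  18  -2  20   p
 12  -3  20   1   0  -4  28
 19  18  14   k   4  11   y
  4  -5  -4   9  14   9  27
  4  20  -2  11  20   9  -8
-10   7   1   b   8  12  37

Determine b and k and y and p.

The known cells in row 2 total 60, leaving 54 − 60 = -6 for the blank.
The known cells in row 7 total 55, leaving 54 − 55 = -1 for the blank.
The known cells in column 4 total 51, leaving 54 − 51 = 3 for the blank.
The known cells in row 4 total 69, leaving 54 − 69 = -15 for the blank.

b = -1, k = 3, y = -15, p = -6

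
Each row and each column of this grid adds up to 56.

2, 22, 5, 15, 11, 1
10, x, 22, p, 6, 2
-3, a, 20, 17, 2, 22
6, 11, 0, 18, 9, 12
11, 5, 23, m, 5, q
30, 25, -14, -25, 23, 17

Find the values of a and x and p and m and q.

The known cells in row 3 total 58, leaving 56 − 58 = -2 for the blank.
The known cells in column 2 total 61, leaving 56 − 61 = -5 for the blank.
The known cells in column 6 total 54, leaving 56 − 54 = 2 for the blank.
The known cells in row 5 total 46, leaving 56 − 46 = 10 for the blank.
The known cells in row 2 total 35, leaving 56 − 35 = 21 for the blank.

a = -2, x = -5, p = 21, m = 10, q = 2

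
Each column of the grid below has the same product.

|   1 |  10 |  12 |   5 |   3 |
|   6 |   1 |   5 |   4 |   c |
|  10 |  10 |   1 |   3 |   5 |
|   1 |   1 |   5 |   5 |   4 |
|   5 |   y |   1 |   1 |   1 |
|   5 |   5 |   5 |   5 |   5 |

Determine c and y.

Columns 3 and 4 each multiply to 1500, so every column has product 1500.
Column 5: 3×5×4×1×5 = 300, so the missing entry is 1500 ÷ 300 = 5.
Column 2: 10×1×10×1×5 = 500, so the missing entry is 1500 ÷ 500 = 3.

c = 5, y = 3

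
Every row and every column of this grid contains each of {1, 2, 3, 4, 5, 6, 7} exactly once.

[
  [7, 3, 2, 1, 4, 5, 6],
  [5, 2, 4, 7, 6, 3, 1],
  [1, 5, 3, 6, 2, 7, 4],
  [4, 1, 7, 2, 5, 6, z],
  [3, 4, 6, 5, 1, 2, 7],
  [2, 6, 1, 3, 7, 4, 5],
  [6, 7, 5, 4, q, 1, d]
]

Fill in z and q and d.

For row 7, column 5: column 5 already has {1, 2, 4, 5, 6, 7}; that leaves 3.
Cell (7,7): row 7 already has {1, 3, 4, 5, 6, 7} → 2.
At (row 4, col 7): row 4 already has {1, 2, 4, 5, 6, 7}, so the value is 3.

z = 3, q = 3, d = 2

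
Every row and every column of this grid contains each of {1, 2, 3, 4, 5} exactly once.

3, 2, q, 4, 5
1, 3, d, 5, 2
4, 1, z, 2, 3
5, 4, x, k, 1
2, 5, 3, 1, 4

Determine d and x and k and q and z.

d = 4, x = 2, k = 3, q = 1, z = 5

Cell (2,3): row 2 already has {1, 2, 3, 5} → 4.
For row 1, column 3: row 1 already has {2, 3, 4, 5}; that leaves 1.
At (row 4, col 4): column 4 already has {1, 2, 4, 5}, so the value is 3.
Cell (3,3): row 3 already has {1, 2, 3, 4} → 5.
For row 4, column 3: row 4 already has {1, 3, 4, 5}; that leaves 2.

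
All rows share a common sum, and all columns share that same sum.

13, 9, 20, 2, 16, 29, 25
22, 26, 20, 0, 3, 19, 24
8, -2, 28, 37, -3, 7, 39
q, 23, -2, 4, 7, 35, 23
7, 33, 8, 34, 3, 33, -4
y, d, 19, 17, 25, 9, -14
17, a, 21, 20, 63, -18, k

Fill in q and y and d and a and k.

Rows 1 and 2 both sum to 114, so that's the common total.
Row 4 has 23 − 2 + 4 + 7 + 35 + 23 = 90; the blank must be 114 − 90 = 24.
Column 1 has 13 + 22 + 8 + 24 + 7 + 17 = 91; the blank must be 114 − 91 = 23.
Row 6 has 23 + 19 + 17 + 25 + 9 − 14 = 79; the blank must be 114 − 79 = 35.
Column 2 has 9 + 26 − 2 + 23 + 33 + 35 = 124; the blank must be 114 − 124 = -10.
Row 7 has 17 − 10 + 21 + 20 + 63 − 18 = 93; the blank must be 114 − 93 = 21.

q = 24, y = 23, d = 35, a = -10, k = 21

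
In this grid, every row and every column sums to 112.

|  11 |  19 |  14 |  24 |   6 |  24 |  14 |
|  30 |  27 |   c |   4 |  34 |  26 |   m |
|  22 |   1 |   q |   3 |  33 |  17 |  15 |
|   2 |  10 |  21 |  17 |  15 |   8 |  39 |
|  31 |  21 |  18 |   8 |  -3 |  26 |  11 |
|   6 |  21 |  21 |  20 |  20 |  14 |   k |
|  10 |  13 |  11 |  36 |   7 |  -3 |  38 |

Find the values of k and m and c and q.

The known cells in row 6 total 102, leaving 112 − 102 = 10 for the blank.
The known cells in column 7 total 127, leaving 112 − 127 = -15 for the blank.
The known cells in row 2 total 106, leaving 112 − 106 = 6 for the blank.
The known cells in row 3 total 91, leaving 112 − 91 = 21 for the blank.

k = 10, m = -15, c = 6, q = 21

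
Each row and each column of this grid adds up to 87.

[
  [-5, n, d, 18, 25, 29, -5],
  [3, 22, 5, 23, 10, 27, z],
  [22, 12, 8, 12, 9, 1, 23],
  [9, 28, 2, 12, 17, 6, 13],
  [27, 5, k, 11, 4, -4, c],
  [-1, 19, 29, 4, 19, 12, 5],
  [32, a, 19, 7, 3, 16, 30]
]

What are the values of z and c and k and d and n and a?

Row 7: 32 + 19 + 7 + 3 + 16 + 30 = 107, so its missing entry is 87 − 107 = -20.
Column 2: 22 + 12 + 28 + 5 + 19 − 20 = 66, so its missing entry is 87 − 66 = 21.
Row 1: -5 + 21 + 18 + 25 + 29 − 5 = 83, so its missing entry is 87 − 83 = 4.
Column 3: 4 + 5 + 8 + 2 + 29 + 19 = 67, so its missing entry is 87 − 67 = 20.
Row 5: 27 + 5 + 20 + 11 + 4 − 4 = 63, so its missing entry is 87 − 63 = 24.
Row 2: 3 + 22 + 5 + 23 + 10 + 27 = 90, so its missing entry is 87 − 90 = -3.

z = -3, c = 24, k = 20, d = 4, n = 21, a = -20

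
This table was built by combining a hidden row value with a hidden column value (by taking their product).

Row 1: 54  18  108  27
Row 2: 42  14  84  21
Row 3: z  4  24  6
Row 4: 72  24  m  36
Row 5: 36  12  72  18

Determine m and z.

Each row is a constant multiple of every other row — this is a multiplication table with the headers hidden.
Row 4 is 36/27 = 4/3 times row 1, so its entry in column 3 is 108 × 4/3 = 144.
Row 3 is 6/27 = 2/9 times row 1, so its entry in column 1 is 54 × 2/9 = 12.

m = 144, z = 12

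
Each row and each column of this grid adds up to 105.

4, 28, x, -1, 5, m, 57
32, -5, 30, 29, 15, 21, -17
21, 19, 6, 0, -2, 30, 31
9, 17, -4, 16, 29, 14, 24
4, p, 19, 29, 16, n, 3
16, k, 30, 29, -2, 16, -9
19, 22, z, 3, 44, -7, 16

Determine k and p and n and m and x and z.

The known cells in row 7 total 97, leaving 105 − 97 = 8 for the blank.
The known cells in row 6 total 80, leaving 105 − 80 = 25 for the blank.
The known cells in column 3 total 89, leaving 105 − 89 = 16 for the blank.
The known cells in row 1 total 109, leaving 105 − 109 = -4 for the blank.
The known cells in column 6 total 70, leaving 105 − 70 = 35 for the blank.
The known cells in row 5 total 106, leaving 105 − 106 = -1 for the blank.

k = 25, p = -1, n = 35, m = -4, x = 16, z = 8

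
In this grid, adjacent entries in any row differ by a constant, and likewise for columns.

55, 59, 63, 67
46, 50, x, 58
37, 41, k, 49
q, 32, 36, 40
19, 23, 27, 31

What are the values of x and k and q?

x = 54, k = 45, q = 28

Along each row the entries change by 4 per step; down each column they change by -9.
Row 2: from 46 at column 1, stepping by 4 to column 3 gives 54.
Row 3: from 37 at column 1, stepping by 4 to column 3 gives 45.
Row 4: from 32 at column 2, stepping by 4 to column 1 gives 28.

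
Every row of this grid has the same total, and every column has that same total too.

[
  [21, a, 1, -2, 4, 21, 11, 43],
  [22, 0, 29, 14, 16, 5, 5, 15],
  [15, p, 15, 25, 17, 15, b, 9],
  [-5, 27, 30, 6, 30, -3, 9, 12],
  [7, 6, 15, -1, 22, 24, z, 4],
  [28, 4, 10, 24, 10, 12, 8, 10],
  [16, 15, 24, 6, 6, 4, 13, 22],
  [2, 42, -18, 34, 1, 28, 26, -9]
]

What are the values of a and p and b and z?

Rows 2 and 4 both sum to 106, so that's the common total.
Row 1 has 21 + 1 − 2 + 4 + 21 + 11 + 43 = 99; the blank must be 106 − 99 = 7.
Row 5 has 7 + 6 + 15 − 1 + 22 + 24 + 4 = 77; the blank must be 106 − 77 = 29.
Column 7 has 11 + 5 + 9 + 29 + 8 + 13 + 26 = 101; the blank must be 106 − 101 = 5.
Row 3 has 15 + 15 + 25 + 17 + 15 + 5 + 9 = 101; the blank must be 106 − 101 = 5.

a = 7, p = 5, b = 5, z = 29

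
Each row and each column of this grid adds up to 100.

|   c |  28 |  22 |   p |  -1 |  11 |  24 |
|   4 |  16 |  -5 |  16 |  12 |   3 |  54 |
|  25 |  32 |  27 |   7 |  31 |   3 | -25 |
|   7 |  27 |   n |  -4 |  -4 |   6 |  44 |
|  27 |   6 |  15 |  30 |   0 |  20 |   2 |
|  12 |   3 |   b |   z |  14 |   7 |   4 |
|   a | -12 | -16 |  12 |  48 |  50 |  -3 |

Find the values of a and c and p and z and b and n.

a = 21, c = 4, p = 12, z = 27, b = 33, n = 24

The known cells in row 7 total 79, leaving 100 − 79 = 21 for the blank.
The known cells in column 1 total 96, leaving 100 − 96 = 4 for the blank.
The known cells in row 1 total 88, leaving 100 − 88 = 12 for the blank.
The known cells in column 4 total 73, leaving 100 − 73 = 27 for the blank.
The known cells in row 4 total 76, leaving 100 − 76 = 24 for the blank.
The known cells in row 6 total 67, leaving 100 − 67 = 33 for the blank.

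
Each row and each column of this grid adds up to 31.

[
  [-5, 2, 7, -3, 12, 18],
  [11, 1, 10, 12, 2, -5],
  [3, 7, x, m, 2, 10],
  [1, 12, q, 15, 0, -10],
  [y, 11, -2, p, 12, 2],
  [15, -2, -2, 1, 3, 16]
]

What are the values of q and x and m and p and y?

Column 1: -5 + 11 + 3 + 1 + 15 = 25, so its missing entry is 31 − 25 = 6.
Row 5: 6 + 11 − 2 + 12 + 2 = 29, so its missing entry is 31 − 29 = 2.
Column 4: -3 + 12 + 15 + 2 + 1 = 27, so its missing entry is 31 − 27 = 4.
Row 3: 3 + 7 + 4 + 2 + 10 = 26, so its missing entry is 31 − 26 = 5.
Row 4: 1 + 12 + 15 + 0 − 10 = 18, so its missing entry is 31 − 18 = 13.

q = 13, x = 5, m = 4, p = 2, y = 6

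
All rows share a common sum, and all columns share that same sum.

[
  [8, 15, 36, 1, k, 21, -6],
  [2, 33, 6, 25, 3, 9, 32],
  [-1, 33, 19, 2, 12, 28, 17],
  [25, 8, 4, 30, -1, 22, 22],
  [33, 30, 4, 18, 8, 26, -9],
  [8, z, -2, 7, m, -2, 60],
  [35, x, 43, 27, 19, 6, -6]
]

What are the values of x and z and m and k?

x = -14, z = 5, m = 34, k = 35

Rows 2 and 3 both sum to 110, so that's the common total.
Row 7 has 35 + 43 + 27 + 19 + 6 − 6 = 124; the blank must be 110 − 124 = -14.
Row 1 has 8 + 15 + 36 + 1 + 21 − 6 = 75; the blank must be 110 − 75 = 35.
Column 5 has 35 + 3 + 12 − 1 + 8 + 19 = 76; the blank must be 110 − 76 = 34.
Row 6 has 8 − 2 + 7 + 34 − 2 + 60 = 105; the blank must be 110 − 105 = 5.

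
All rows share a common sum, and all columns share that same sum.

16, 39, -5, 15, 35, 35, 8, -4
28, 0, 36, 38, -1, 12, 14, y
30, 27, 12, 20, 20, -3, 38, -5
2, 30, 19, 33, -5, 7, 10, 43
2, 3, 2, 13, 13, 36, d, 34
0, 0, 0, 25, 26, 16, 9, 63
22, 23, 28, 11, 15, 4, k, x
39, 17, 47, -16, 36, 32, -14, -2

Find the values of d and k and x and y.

d = 36, k = 38, x = -2, y = 12

Rows 1 and 3 both sum to 139, so that's the common total.
Row 2 has 28 + 0 + 36 + 38 − 1 + 12 + 14 = 127; the blank must be 139 − 127 = 12.
Column 8 has -4 + 12 − 5 + 43 + 34 + 63 − 2 = 141; the blank must be 139 − 141 = -2.
Row 7 has 22 + 23 + 28 + 11 + 15 + 4 − 2 = 101; the blank must be 139 − 101 = 38.
Row 5 has 2 + 3 + 2 + 13 + 13 + 36 + 34 = 103; the blank must be 139 − 103 = 36.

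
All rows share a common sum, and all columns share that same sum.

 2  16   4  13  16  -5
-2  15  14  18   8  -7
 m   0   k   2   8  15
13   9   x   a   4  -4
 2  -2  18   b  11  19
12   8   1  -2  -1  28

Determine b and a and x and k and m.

Rows 1 and 2 both sum to 46, so that's the common total.
Row 5 has 2 − 2 + 18 + 11 + 19 = 48; the blank must be 46 − 48 = -2.
Column 1 has 2 − 2 + 13 + 2 + 12 = 27; the blank must be 46 − 27 = 19.
Column 4 has 13 + 18 + 2 − 2 − 2 = 29; the blank must be 46 − 29 = 17.
Row 3 has 19 + 0 + 2 + 8 + 15 = 44; the blank must be 46 − 44 = 2.
Row 4 has 13 + 9 + 17 + 4 − 4 = 39; the blank must be 46 − 39 = 7.

b = -2, a = 17, x = 7, k = 2, m = 19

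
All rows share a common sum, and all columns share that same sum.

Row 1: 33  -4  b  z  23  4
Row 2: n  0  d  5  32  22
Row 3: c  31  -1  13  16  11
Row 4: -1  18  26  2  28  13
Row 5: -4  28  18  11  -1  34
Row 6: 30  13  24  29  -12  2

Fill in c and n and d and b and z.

c = 16, n = 12, d = 15, b = 4, z = 26

Rows 4 and 5 both sum to 86, so that's the common total.
Column 4 has 5 + 13 + 2 + 11 + 29 = 60; the blank must be 86 − 60 = 26.
Row 3 has 31 − 1 + 13 + 16 + 11 = 70; the blank must be 86 − 70 = 16.
Row 1 has 33 − 4 + 26 + 23 + 4 = 82; the blank must be 86 − 82 = 4.
Column 3 has 4 − 1 + 26 + 18 + 24 = 71; the blank must be 86 − 71 = 15.
Row 2 has 0 + 15 + 5 + 32 + 22 = 74; the blank must be 86 − 74 = 12.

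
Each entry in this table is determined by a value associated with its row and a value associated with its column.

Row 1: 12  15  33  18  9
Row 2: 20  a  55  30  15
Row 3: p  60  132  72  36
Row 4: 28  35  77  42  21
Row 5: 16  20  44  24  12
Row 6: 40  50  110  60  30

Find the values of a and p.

a = 25, p = 48

Each row is a constant multiple of every other row — this is a multiplication table with the headers hidden.
Row 2 is 55/33 = 5/3 times row 1, so its entry in column 2 is 15 × 5/3 = 25.
Row 3 is 132/33 = 4/1 times row 1, so its entry in column 1 is 12 × 4/1 = 48.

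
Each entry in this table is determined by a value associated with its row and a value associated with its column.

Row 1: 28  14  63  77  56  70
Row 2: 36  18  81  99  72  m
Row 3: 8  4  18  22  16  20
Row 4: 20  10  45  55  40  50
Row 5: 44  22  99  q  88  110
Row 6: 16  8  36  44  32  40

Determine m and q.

Each row is a constant multiple of every other row — this is a multiplication table with the headers hidden.
Row 2 is 72/56 = 9/7 times row 1, so its entry in column 6 is 70 × 9/7 = 90.
Row 5 is 88/56 = 11/7 times row 1, so its entry in column 4 is 77 × 11/7 = 121.

m = 90, q = 121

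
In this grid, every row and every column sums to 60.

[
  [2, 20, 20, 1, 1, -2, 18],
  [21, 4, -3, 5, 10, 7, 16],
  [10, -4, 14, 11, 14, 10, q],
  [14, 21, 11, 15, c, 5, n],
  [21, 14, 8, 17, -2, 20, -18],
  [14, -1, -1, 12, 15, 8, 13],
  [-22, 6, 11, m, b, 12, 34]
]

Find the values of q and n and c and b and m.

The known cells in row 3 total 55, leaving 60 − 55 = 5 for the blank.
The known cells in column 7 total 68, leaving 60 − 68 = -8 for the blank.
The known cells in row 4 total 58, leaving 60 − 58 = 2 for the blank.
The known cells in column 5 total 40, leaving 60 − 40 = 20 for the blank.
The known cells in row 7 total 61, leaving 60 − 61 = -1 for the blank.

q = 5, n = -8, c = 2, b = 20, m = -1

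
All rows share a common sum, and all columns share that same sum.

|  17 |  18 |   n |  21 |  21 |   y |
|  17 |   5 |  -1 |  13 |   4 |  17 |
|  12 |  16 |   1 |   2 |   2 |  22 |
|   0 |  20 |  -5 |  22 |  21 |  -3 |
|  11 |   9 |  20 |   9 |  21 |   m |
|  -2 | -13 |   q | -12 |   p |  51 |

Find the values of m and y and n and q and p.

Rows 2 and 3 both sum to 55, so that's the common total.
Column 5: 21 + 4 + 2 + 21 + 21 = 69, so its missing entry is 55 − 69 = -14.
Row 5: 11 + 9 + 20 + 9 + 21 = 70, so its missing entry is 55 − 70 = -15.
Column 6: 17 + 22 − 3 − 15 + 51 = 72, so its missing entry is 55 − 72 = -17.
Row 1: 17 + 18 + 21 + 21 − 17 = 60, so its missing entry is 55 − 60 = -5.
Row 6: -2 − 13 − 12 − 14 + 51 = 10, so its missing entry is 55 − 10 = 45.

m = -15, y = -17, n = -5, q = 45, p = -14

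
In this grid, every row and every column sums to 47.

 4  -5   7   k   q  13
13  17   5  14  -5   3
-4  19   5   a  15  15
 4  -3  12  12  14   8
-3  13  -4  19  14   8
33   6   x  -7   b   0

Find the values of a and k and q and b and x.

Row 3: -4 + 19 + 5 + 15 + 15 = 50, so its missing entry is 47 − 50 = -3.
Column 4: 14 − 3 + 12 + 19 − 7 = 35, so its missing entry is 47 − 35 = 12.
Row 1: 4 − 5 + 7 + 12 + 13 = 31, so its missing entry is 47 − 31 = 16.
Column 5: 16 − 5 + 15 + 14 + 14 = 54, so its missing entry is 47 − 54 = -7.
Row 6: 33 + 6 − 7 − 7 + 0 = 25, so its missing entry is 47 − 25 = 22.

a = -3, k = 12, q = 16, b = -7, x = 22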